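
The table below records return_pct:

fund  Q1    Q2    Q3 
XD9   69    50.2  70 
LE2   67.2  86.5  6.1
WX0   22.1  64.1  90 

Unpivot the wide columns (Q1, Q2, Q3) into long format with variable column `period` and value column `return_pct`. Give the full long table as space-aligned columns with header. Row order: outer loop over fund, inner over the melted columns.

fund  period  return_pct
XD9   Q1      69        
XD9   Q2      50.2      
XD9   Q3      70        
LE2   Q1      67.2      
LE2   Q2      86.5      
LE2   Q3      6.1       
WX0   Q1      22.1      
WX0   Q2      64.1      
WX0   Q3      90        

Each (fund, column) pair becomes one row: 3 × 3 = 9 rows.
For example, (XD9, Q1) → return_pct=69.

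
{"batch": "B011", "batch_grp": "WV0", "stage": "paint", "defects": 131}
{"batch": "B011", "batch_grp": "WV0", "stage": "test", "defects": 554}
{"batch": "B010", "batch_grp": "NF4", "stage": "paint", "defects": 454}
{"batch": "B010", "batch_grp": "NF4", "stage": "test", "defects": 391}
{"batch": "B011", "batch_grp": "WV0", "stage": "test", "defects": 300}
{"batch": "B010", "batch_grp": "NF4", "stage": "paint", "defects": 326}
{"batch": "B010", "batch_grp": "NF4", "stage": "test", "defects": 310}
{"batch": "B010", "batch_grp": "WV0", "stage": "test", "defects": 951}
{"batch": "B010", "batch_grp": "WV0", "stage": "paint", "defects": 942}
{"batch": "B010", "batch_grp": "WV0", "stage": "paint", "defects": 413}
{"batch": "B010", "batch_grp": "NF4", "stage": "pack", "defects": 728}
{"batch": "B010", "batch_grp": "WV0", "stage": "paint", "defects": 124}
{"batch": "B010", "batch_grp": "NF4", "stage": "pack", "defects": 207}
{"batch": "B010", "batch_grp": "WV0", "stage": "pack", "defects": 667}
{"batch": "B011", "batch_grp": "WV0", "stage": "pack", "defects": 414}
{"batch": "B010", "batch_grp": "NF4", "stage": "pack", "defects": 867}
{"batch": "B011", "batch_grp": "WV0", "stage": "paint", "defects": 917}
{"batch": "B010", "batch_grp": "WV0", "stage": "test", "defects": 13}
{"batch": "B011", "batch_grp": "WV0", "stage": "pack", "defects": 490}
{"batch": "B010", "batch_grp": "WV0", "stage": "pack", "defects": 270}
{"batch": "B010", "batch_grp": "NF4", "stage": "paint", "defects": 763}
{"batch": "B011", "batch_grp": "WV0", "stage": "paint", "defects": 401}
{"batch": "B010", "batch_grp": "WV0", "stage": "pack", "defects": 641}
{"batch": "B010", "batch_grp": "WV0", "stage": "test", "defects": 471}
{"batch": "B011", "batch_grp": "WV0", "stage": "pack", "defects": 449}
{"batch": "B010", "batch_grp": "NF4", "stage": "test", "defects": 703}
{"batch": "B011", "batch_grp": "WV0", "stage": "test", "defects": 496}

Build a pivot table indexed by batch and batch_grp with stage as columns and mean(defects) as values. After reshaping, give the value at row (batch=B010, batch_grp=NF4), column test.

468

Rows with batch=B010, batch_grp=NF4 and stage=test: defects values are 391, 310, 703.
(391 + 310 + 703) / 3 = 468.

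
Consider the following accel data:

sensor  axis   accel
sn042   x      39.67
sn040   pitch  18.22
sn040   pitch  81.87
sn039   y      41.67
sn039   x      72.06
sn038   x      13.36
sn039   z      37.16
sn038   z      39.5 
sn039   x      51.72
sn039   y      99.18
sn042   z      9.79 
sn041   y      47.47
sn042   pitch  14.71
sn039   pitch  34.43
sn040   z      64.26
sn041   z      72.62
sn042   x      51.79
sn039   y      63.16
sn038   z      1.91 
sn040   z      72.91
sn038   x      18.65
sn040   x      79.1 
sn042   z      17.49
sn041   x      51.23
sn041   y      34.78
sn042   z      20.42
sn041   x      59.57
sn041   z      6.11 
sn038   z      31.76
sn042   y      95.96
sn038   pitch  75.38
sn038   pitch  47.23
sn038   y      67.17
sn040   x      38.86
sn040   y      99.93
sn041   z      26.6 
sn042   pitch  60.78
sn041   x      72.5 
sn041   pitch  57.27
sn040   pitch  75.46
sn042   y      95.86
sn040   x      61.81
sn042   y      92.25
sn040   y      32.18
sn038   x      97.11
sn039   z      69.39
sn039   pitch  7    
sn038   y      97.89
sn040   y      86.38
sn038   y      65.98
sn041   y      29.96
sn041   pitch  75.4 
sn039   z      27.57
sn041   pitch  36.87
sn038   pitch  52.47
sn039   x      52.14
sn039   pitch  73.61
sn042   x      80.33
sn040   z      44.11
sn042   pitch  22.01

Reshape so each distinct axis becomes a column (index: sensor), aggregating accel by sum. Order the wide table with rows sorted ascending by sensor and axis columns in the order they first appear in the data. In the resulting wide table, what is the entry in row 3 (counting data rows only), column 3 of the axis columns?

218.49

With rows sorted ascending by sensor, row 3 is sensor=sn040. axis columns in first-appearance order: x, pitch, y, z; column 3 is y.
Long rows with sensor=sn040, axis=y: 99.93 + 32.18 + 86.38 = 218.49.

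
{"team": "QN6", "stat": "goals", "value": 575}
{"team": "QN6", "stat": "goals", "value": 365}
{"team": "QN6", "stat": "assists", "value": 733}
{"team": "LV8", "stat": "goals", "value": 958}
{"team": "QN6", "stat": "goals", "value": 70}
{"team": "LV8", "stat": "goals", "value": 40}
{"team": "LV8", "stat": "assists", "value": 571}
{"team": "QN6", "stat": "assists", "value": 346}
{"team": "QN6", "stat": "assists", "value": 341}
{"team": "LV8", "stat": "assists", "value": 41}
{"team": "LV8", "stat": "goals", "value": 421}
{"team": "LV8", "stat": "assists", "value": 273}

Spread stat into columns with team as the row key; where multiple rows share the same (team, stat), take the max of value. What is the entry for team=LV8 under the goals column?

Rows with team=LV8 and stat=goals: value values are 958, 40, 421.
max(958, 40, 421) = 958.

958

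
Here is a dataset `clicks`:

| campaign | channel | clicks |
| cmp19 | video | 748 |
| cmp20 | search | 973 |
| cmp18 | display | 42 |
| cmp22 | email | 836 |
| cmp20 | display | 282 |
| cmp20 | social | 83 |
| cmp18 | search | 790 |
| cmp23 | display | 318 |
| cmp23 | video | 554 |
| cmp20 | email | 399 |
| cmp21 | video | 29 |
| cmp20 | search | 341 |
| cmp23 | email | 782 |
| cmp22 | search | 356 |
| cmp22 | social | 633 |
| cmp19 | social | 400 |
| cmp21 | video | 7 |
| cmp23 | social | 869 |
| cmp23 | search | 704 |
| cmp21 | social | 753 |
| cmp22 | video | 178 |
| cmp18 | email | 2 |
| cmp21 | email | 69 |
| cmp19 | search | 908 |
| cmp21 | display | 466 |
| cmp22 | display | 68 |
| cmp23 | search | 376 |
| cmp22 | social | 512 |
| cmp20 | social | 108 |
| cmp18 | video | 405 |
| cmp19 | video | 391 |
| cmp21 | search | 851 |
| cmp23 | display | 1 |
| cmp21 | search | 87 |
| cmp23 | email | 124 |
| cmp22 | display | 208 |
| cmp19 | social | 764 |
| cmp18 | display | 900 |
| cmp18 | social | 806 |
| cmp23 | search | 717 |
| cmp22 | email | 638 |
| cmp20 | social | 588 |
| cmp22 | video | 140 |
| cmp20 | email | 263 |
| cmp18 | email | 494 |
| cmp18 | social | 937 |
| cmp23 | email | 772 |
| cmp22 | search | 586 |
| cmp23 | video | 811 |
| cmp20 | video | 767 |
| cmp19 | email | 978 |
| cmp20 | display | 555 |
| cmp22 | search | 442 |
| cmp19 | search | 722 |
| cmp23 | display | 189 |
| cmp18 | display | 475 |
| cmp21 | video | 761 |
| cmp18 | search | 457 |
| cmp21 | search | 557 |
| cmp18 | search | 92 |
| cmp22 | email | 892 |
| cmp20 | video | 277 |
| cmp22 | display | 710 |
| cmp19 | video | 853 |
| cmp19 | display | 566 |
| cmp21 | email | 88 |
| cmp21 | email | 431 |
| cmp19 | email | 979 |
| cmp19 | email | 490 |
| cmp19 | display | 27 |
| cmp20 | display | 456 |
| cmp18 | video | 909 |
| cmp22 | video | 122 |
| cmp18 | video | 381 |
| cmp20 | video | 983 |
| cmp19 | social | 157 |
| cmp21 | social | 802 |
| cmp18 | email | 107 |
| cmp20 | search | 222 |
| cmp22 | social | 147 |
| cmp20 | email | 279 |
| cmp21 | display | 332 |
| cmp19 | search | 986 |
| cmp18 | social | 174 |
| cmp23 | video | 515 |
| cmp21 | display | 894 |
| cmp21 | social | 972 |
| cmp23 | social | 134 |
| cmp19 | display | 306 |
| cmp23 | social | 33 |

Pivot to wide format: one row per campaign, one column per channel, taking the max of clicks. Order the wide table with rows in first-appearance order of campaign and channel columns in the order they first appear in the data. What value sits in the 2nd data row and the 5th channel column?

588

With rows in first-appearance order of campaign, row 2 is campaign=cmp20. channel columns in first-appearance order: video, search, display, email, social; column 5 is social.
Long rows with campaign=cmp20, channel=social: max(83, 108, 588) = 588.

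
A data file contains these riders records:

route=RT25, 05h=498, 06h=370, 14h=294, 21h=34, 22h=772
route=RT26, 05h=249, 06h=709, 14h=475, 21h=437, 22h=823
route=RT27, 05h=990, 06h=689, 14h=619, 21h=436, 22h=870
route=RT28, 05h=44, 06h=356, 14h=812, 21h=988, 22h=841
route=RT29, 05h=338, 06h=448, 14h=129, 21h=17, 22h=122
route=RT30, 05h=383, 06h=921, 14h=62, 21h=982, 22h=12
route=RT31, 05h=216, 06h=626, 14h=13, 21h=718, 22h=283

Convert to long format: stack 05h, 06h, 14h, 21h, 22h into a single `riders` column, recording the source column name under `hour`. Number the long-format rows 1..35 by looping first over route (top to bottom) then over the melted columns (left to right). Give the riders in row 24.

17

35 rows total (7 × 5). Row 24: index ⌊(24-1)/5⌋ = 4 into route → RT29; (24-1) mod 5 = 3 into the melted columns → 21h.
So row 24 is (RT29, 21h, 17); riders = 17.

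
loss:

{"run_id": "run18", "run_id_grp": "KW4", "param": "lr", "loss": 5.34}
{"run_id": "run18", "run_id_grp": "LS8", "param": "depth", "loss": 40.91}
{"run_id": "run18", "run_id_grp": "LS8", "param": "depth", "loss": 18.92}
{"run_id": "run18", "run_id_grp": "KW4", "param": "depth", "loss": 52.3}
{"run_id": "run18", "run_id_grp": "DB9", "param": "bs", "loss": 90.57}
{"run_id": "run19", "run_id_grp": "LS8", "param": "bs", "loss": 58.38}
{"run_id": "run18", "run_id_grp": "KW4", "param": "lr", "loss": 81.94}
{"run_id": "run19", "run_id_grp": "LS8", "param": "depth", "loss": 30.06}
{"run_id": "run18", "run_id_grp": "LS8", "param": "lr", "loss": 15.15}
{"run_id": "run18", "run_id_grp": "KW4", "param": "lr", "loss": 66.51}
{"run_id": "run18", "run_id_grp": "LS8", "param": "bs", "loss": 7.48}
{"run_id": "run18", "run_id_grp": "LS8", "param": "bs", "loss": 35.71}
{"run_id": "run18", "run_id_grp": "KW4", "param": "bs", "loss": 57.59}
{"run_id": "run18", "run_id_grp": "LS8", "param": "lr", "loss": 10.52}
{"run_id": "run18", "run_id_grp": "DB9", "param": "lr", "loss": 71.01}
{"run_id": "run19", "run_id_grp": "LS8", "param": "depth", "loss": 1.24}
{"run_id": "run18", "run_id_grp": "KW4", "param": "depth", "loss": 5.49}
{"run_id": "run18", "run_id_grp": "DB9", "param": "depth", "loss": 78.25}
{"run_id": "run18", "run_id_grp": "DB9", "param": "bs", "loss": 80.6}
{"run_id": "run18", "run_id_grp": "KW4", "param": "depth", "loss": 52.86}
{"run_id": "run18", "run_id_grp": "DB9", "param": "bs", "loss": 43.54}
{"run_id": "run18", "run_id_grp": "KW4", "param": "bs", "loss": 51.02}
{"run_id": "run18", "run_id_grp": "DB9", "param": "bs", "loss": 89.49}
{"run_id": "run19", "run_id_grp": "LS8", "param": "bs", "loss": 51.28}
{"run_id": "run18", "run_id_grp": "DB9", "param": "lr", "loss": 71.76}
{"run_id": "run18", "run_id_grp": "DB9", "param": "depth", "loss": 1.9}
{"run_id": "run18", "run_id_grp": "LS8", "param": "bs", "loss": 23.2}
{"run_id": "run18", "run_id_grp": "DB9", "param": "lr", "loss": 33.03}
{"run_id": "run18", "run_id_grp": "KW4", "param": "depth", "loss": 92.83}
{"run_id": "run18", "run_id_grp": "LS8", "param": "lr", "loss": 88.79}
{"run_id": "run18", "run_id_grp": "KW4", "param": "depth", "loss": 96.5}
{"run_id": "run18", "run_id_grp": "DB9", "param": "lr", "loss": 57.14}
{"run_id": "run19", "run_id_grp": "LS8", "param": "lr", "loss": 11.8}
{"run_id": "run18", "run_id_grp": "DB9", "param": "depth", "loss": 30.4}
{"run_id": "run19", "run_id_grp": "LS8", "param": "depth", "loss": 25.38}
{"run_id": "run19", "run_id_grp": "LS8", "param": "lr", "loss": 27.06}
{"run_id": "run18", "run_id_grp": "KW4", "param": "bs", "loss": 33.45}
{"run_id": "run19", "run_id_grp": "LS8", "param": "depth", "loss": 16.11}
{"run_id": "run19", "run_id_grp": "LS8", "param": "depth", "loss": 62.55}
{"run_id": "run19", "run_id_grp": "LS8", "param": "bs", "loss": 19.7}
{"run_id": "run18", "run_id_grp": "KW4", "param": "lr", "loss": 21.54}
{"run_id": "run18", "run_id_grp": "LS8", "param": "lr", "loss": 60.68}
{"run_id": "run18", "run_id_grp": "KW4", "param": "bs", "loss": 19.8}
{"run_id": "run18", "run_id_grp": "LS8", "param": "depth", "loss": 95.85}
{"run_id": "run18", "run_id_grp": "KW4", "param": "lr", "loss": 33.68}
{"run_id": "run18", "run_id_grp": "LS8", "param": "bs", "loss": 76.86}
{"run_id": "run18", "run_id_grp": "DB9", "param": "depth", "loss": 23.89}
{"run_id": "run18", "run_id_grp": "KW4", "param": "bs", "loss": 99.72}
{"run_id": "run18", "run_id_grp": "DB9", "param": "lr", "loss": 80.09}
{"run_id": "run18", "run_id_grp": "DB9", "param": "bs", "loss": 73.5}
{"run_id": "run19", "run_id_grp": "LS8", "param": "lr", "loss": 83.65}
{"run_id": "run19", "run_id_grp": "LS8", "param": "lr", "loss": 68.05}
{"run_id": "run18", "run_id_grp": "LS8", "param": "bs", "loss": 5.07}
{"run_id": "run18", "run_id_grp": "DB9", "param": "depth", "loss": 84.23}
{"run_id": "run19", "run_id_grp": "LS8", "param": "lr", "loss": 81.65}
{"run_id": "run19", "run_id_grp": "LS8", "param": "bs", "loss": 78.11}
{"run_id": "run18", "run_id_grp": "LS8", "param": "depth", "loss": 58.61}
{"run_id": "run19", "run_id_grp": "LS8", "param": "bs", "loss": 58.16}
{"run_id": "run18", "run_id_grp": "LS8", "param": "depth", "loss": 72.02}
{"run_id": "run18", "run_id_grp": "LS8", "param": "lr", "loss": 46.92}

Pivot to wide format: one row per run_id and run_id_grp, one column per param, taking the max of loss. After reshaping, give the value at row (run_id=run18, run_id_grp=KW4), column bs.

Rows with run_id=run18, run_id_grp=KW4 and param=bs: loss values are 57.59, 51.02, 33.45, 19.8, 99.72.
max(57.59, 51.02, 33.45, 19.8, 99.72) = 99.72.

99.72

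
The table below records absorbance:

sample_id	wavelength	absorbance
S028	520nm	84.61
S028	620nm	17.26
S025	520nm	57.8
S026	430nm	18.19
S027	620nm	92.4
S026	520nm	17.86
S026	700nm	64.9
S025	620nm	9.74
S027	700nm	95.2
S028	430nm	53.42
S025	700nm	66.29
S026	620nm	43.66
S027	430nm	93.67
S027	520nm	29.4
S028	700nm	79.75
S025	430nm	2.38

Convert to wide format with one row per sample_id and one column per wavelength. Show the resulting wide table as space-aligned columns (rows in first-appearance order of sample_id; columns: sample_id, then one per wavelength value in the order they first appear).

Columns: sample_id plus the 4 distinct wavelength values (520nm, 620nm, 430nm, 700nm).
For example, row S028 column 520nm takes absorbance=84.61 from the long row (S028, 520nm).

sample_id  520nm  620nm  430nm  700nm
S028       84.61  17.26  53.42  79.75
S025       57.8   9.74   2.38   66.29
S026       17.86  43.66  18.19  64.9 
S027       29.4   92.4   93.67  95.2 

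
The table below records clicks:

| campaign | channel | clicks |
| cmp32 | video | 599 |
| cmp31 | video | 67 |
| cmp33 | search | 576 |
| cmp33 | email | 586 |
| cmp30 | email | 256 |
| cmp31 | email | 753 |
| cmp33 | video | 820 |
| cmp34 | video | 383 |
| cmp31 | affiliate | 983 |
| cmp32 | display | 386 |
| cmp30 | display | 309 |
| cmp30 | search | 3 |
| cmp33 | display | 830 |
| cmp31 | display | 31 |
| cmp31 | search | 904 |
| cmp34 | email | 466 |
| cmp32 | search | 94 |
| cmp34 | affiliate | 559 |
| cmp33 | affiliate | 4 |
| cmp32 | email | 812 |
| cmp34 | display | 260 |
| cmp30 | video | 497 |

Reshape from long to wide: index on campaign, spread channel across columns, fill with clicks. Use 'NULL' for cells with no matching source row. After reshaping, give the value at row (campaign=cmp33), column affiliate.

4

The long row with campaign=cmp33, channel=affiliate has clicks=4.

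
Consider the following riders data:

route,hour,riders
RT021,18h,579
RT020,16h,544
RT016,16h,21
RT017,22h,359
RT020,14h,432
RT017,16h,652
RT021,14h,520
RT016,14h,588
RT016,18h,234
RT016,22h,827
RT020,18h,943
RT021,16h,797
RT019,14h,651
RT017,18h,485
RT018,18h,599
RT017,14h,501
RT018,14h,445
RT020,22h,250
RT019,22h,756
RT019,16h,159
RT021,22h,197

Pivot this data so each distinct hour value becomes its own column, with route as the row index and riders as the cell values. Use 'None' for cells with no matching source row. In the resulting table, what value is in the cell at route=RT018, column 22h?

No long-format row has route=RT018 and hour=22h, so the cell is None.

None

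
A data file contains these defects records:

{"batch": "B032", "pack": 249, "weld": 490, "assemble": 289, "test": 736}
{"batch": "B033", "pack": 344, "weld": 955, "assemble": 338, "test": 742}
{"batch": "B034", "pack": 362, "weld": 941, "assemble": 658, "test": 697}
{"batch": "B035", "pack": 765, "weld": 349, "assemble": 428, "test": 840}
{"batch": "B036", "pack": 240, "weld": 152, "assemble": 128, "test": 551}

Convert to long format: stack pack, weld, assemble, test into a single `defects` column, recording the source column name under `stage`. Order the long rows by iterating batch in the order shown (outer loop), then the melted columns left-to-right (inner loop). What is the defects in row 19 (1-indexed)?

128

20 rows total (5 × 4). Row 19: index ⌊(19-1)/4⌋ = 4 into batch → B036; (19-1) mod 4 = 2 into the melted columns → assemble.
So row 19 is (B036, assemble, 128); defects = 128.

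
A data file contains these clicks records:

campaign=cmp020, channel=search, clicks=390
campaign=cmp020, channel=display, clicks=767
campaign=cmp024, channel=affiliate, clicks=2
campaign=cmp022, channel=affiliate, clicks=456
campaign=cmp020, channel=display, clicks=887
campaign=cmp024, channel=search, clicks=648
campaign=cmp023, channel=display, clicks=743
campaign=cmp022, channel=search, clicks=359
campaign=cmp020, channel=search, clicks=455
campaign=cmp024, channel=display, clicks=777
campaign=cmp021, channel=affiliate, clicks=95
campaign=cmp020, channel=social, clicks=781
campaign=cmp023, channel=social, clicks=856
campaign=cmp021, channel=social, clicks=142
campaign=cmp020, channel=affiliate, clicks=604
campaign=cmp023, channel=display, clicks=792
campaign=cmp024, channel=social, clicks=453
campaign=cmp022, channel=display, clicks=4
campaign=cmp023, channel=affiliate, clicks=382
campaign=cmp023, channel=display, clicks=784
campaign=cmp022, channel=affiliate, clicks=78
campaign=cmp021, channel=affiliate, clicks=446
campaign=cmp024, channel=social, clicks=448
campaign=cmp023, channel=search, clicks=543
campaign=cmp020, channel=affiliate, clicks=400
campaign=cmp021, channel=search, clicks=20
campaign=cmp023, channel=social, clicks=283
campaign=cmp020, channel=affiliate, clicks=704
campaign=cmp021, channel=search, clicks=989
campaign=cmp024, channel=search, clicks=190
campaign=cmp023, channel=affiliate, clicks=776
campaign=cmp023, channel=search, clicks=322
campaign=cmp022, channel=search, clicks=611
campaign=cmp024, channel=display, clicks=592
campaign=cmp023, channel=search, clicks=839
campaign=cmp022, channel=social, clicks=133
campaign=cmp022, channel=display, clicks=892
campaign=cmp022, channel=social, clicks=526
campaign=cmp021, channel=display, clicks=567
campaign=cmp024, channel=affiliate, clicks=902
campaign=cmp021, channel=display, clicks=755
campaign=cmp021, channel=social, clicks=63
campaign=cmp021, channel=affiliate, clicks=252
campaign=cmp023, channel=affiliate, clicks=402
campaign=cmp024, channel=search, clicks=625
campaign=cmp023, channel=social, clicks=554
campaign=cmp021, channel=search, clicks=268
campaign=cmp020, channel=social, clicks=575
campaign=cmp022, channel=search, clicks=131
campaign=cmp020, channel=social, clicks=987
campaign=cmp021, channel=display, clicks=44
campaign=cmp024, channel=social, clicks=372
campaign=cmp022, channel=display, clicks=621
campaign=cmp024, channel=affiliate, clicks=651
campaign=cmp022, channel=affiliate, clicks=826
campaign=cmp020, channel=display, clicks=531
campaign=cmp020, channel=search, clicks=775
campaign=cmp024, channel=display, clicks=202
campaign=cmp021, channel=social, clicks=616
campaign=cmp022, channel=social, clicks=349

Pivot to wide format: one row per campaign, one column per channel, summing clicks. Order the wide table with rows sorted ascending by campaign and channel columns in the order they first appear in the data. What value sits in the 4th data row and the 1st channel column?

With rows sorted ascending by campaign, row 4 is campaign=cmp023. channel columns in first-appearance order: search, display, affiliate, social; column 1 is search.
Long rows with campaign=cmp023, channel=search: 543 + 322 + 839 = 1704.

1704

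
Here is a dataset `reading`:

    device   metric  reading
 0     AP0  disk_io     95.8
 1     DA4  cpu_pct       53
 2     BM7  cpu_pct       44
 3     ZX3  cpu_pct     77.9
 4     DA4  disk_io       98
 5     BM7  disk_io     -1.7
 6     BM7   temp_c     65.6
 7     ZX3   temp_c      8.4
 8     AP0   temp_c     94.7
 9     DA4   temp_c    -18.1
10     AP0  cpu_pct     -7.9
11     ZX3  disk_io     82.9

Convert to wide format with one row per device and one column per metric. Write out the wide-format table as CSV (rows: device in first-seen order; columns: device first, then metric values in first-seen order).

Columns: device plus the 3 distinct metric values (disk_io, cpu_pct, temp_c).
For example, row AP0 column disk_io takes reading=95.8 from the long row (AP0, disk_io).

device,disk_io,cpu_pct,temp_c
AP0,95.8,-7.9,94.7
DA4,98,53,-18.1
BM7,-1.7,44,65.6
ZX3,82.9,77.9,8.4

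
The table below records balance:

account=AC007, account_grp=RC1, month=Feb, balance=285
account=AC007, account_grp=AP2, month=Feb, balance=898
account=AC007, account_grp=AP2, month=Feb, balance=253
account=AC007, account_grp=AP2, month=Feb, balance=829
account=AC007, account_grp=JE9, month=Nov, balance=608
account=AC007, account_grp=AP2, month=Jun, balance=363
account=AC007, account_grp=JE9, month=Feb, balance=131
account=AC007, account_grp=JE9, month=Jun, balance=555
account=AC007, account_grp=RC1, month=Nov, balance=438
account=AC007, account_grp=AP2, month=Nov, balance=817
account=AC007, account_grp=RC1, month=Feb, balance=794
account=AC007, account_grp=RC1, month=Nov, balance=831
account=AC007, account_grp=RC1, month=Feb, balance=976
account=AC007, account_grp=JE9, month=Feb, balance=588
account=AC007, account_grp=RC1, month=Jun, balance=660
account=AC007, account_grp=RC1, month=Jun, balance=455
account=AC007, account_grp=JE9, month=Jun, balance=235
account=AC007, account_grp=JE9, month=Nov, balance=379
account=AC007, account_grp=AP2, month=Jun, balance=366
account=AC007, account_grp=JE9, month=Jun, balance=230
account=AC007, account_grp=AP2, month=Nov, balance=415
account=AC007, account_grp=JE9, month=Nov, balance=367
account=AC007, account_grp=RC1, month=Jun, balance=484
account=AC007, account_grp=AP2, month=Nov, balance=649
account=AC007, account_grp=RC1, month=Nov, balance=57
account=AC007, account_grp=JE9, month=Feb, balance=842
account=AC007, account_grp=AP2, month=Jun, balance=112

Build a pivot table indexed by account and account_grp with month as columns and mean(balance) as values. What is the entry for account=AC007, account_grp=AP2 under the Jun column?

280.33

Rows with account=AC007, account_grp=AP2 and month=Jun: balance values are 363, 366, 112.
(363 + 366 + 112) / 3 = 280.33.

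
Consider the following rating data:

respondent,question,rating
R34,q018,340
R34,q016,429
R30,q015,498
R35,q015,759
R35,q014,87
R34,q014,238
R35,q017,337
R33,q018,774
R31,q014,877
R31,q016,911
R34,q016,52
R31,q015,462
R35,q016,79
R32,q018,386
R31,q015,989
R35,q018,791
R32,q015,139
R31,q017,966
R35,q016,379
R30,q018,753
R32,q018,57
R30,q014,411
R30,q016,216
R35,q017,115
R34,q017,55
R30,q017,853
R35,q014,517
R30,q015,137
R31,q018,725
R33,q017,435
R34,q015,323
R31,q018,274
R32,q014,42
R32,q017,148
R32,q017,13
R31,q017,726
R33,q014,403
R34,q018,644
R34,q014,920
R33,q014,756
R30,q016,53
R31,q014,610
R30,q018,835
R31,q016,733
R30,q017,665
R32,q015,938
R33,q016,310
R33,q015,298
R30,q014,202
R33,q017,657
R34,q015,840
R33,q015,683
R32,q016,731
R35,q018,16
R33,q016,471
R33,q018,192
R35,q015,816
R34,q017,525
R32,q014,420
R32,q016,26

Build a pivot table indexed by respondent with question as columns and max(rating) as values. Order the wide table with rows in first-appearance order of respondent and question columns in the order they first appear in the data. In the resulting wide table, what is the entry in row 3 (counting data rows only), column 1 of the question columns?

With rows in first-appearance order of respondent, row 3 is respondent=R35. question columns in first-appearance order: q018, q016, q015, q014, q017; column 1 is q018.
Long rows with respondent=R35, question=q018: max(791, 16) = 791.

791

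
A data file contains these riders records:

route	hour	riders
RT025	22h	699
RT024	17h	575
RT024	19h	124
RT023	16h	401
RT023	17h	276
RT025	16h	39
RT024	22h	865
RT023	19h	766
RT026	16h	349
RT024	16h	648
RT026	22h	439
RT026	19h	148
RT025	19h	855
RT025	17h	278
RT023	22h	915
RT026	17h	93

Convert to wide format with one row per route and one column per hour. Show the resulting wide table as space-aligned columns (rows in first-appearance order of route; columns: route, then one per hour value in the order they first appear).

route  22h  17h  19h  16h
RT025  699  278  855  39 
RT024  865  575  124  648
RT023  915  276  766  401
RT026  439  93   148  349

Columns: route plus the 4 distinct hour values (22h, 17h, 19h, 16h).
For example, row RT025 column 22h takes riders=699 from the long row (RT025, 22h).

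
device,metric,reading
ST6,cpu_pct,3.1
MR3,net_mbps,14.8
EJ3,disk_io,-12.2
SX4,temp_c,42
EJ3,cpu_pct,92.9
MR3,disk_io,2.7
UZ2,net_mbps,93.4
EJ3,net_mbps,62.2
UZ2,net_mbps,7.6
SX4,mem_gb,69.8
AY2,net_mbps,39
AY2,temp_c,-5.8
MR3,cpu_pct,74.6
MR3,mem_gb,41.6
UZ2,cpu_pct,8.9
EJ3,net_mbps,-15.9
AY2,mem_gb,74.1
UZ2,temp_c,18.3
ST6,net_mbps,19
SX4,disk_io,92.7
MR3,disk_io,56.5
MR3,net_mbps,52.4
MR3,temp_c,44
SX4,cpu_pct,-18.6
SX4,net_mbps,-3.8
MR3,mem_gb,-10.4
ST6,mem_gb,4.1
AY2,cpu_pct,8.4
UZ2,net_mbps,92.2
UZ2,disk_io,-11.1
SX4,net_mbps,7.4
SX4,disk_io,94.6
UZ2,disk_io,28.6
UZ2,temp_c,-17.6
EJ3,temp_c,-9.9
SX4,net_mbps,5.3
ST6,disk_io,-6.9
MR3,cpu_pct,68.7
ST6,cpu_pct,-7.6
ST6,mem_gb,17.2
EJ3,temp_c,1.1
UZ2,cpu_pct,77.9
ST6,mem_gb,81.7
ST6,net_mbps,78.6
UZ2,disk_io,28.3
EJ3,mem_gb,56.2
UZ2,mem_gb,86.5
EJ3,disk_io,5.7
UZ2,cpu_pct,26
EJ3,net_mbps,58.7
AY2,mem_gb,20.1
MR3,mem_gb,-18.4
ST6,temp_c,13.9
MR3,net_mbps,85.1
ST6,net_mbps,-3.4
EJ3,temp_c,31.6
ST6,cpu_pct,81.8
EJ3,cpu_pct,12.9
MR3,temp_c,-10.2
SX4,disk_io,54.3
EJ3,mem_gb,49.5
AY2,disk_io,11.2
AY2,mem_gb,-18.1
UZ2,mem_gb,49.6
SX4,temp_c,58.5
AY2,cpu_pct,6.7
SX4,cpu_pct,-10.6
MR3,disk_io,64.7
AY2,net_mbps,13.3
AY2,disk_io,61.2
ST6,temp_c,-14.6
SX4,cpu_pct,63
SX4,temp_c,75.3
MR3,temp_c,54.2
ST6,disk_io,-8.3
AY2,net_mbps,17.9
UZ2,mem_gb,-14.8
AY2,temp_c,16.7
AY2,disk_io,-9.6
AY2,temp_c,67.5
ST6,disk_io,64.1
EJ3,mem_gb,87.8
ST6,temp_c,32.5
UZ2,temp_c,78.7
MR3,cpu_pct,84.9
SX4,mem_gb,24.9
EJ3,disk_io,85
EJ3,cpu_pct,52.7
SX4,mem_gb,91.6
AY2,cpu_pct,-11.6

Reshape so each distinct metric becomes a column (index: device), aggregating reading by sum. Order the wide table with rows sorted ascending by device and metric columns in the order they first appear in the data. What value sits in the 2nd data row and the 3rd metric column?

78.5

With rows sorted ascending by device, row 2 is device=EJ3. metric columns in first-appearance order: cpu_pct, net_mbps, disk_io, temp_c, mem_gb; column 3 is disk_io.
Long rows with device=EJ3, metric=disk_io: -12.2 + 5.7 + 85 = 78.5.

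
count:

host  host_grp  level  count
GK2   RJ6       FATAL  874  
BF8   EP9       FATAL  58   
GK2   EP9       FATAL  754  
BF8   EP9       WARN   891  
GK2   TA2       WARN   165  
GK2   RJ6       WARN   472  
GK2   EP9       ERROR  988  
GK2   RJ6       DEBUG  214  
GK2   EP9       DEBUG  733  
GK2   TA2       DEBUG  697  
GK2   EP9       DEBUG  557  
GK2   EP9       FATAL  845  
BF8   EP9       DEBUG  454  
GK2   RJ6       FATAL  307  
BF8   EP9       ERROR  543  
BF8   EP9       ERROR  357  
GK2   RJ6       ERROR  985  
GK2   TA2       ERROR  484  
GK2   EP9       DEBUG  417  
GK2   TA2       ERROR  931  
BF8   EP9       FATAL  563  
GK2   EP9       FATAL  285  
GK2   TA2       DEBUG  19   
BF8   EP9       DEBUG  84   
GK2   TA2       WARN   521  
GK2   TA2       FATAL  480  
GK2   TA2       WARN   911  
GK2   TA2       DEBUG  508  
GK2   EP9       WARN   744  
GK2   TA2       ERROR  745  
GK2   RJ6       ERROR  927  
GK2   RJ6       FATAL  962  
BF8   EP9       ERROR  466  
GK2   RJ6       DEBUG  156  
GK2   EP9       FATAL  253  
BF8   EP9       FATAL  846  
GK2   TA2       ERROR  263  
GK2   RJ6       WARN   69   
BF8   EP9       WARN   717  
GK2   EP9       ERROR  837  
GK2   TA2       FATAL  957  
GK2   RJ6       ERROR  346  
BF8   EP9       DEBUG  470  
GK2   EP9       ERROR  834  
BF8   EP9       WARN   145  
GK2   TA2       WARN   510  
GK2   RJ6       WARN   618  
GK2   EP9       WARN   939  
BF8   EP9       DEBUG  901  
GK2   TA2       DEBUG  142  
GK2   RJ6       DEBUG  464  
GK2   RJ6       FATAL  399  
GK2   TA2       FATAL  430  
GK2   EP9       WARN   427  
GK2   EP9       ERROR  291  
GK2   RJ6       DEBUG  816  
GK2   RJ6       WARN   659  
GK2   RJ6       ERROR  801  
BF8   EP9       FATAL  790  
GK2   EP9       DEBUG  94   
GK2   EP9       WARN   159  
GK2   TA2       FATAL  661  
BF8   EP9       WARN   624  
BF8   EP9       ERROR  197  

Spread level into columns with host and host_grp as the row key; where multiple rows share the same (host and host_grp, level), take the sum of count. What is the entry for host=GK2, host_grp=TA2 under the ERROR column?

Rows with host=GK2, host_grp=TA2 and level=ERROR: count values are 484, 931, 745, 263.
484 + 931 + 745 + 263 = 2423.

2423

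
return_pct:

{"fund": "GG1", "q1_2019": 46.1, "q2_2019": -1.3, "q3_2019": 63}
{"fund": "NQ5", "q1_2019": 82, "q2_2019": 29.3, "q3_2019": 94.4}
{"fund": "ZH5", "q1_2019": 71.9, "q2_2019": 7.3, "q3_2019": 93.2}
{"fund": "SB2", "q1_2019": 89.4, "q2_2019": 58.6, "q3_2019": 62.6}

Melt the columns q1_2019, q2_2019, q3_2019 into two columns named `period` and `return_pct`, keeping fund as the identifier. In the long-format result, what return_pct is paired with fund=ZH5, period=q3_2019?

93.2

Unpivoting turns each (fund, wide-column) pair into one long row.
The wide cell at row ZH5, column q3_2019 holds 93.2, so the long row (ZH5, q3_2019) has return_pct=93.2.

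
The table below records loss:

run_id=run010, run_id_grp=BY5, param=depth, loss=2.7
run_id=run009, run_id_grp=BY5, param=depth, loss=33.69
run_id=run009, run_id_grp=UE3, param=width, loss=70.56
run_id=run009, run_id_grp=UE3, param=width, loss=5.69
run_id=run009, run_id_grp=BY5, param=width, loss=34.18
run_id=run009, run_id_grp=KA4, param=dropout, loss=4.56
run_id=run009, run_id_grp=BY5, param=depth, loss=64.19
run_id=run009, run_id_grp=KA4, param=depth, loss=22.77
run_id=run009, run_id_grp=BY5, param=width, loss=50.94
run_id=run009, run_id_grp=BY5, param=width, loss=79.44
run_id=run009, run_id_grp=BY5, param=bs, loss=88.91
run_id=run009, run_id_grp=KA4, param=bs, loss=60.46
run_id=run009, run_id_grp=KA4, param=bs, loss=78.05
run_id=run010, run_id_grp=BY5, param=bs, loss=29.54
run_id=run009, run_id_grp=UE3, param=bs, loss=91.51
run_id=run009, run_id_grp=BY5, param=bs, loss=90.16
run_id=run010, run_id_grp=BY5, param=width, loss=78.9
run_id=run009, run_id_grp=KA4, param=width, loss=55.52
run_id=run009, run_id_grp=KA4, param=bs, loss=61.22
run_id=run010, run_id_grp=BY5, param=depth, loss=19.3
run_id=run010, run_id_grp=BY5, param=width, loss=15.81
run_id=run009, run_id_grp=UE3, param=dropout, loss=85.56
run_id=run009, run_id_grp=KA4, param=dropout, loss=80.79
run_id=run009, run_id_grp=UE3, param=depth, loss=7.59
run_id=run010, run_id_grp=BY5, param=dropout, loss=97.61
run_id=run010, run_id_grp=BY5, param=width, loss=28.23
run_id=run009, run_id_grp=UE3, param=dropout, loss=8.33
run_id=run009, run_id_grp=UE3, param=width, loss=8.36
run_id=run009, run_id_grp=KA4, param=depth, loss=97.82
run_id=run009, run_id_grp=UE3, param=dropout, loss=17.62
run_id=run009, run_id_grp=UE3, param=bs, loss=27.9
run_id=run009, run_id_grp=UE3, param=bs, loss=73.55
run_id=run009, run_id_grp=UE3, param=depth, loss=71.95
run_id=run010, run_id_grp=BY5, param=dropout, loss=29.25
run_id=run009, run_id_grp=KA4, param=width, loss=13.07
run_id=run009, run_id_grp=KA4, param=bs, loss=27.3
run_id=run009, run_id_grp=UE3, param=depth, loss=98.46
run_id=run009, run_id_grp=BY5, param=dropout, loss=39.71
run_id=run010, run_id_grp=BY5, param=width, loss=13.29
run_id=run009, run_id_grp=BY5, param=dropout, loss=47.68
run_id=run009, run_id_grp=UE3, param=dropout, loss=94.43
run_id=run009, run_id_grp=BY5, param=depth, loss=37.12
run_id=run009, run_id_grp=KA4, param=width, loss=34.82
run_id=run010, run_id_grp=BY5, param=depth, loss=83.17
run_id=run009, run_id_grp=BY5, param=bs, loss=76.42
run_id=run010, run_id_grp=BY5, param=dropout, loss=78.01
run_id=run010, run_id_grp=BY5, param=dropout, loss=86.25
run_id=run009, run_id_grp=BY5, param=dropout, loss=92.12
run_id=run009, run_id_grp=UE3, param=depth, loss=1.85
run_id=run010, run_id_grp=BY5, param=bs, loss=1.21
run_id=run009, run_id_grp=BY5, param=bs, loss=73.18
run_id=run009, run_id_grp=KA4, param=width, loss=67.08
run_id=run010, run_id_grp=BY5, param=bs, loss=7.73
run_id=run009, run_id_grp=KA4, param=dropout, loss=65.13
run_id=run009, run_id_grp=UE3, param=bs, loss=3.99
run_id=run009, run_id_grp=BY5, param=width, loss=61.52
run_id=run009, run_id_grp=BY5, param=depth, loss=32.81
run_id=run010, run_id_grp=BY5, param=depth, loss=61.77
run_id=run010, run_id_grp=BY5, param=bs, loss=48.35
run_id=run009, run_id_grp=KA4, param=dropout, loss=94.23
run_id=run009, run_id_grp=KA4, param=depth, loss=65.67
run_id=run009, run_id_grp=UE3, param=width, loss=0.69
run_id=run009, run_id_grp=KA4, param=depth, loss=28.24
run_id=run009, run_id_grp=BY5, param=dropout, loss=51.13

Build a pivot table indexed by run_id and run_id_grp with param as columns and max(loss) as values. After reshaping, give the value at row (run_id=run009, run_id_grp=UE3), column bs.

Rows with run_id=run009, run_id_grp=UE3 and param=bs: loss values are 91.51, 27.9, 73.55, 3.99.
max(91.51, 27.9, 73.55, 3.99) = 91.51.

91.51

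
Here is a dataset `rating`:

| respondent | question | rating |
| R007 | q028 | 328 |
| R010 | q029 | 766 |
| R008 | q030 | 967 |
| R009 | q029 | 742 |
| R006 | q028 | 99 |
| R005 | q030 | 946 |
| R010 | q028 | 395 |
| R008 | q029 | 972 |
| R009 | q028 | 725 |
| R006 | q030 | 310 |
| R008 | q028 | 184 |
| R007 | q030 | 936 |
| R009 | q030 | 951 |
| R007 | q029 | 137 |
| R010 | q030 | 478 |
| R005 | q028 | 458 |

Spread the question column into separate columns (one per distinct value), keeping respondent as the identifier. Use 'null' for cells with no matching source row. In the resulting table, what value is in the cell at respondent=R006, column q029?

No long-format row has respondent=R006 and question=q029, so the cell is null.

null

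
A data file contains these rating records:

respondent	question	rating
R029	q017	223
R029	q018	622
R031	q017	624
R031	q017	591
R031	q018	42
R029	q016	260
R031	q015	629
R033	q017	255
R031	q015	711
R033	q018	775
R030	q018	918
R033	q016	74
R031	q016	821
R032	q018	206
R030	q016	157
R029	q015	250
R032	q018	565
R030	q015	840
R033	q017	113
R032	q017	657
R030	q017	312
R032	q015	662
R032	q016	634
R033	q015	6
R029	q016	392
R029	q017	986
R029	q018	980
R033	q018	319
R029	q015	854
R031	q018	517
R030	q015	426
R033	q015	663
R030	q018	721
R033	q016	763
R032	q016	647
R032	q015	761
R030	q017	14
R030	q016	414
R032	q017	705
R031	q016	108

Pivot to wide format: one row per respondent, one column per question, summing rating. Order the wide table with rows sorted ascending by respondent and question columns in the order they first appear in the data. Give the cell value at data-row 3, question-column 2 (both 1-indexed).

559

With rows sorted ascending by respondent, row 3 is respondent=R031. question columns in first-appearance order: q017, q018, q016, q015; column 2 is q018.
Long rows with respondent=R031, question=q018: 42 + 517 = 559.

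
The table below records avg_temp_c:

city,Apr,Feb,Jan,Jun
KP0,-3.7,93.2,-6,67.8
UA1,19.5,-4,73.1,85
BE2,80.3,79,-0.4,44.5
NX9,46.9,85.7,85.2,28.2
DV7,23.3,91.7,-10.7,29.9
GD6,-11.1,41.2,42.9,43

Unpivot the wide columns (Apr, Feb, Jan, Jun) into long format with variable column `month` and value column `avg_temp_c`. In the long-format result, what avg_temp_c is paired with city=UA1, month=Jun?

85

Unpivoting turns each (city, wide-column) pair into one long row.
The wide cell at row UA1, column Jun holds 85, so the long row (UA1, Jun) has avg_temp_c=85.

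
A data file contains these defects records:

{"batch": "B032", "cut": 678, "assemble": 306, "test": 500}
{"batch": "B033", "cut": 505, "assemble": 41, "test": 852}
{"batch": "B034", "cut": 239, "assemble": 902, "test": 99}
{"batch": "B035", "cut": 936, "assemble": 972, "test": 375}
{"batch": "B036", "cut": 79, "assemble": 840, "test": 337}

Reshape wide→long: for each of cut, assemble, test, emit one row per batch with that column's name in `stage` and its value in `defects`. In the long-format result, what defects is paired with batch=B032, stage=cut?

678

Unpivoting turns each (batch, wide-column) pair into one long row.
The wide cell at row B032, column cut holds 678, so the long row (B032, cut) has defects=678.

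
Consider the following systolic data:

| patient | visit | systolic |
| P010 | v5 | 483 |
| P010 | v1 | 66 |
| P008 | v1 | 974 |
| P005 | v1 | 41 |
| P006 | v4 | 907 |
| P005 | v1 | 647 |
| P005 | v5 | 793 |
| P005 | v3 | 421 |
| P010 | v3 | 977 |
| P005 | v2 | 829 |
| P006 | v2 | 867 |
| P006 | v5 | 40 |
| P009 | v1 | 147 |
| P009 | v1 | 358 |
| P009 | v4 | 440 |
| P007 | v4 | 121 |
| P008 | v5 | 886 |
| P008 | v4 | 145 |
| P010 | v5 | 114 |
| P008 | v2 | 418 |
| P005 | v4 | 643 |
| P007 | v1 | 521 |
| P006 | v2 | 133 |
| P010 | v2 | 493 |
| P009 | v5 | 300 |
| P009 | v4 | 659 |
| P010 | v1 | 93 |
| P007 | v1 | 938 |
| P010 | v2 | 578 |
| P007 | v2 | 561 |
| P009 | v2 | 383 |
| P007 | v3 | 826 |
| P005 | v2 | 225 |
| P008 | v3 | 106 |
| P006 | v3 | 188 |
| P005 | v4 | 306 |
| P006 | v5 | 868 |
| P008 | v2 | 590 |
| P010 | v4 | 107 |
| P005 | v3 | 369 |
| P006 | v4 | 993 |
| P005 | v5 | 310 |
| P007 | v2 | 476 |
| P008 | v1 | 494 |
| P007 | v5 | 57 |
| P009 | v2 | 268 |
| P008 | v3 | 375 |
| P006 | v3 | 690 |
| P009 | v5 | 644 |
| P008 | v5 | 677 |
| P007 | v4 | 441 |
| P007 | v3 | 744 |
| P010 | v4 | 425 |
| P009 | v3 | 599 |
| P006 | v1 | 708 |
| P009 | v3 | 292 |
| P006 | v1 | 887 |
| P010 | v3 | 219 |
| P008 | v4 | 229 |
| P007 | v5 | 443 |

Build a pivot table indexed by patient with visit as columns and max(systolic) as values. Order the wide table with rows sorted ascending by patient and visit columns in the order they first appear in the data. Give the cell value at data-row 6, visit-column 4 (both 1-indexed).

With rows sorted ascending by patient, row 6 is patient=P010. visit columns in first-appearance order: v5, v1, v4, v3, v2; column 4 is v3.
Long rows with patient=P010, visit=v3: max(977, 219) = 977.

977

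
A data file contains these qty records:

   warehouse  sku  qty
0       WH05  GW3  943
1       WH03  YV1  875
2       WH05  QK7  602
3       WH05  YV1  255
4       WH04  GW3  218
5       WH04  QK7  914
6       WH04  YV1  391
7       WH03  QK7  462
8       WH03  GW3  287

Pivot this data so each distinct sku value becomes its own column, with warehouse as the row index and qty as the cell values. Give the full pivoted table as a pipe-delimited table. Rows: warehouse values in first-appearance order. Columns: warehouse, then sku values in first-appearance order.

| warehouse | GW3 | YV1 | QK7 |
| WH05 | 943 | 255 | 602 |
| WH03 | 287 | 875 | 462 |
| WH04 | 218 | 391 | 914 |

Columns: warehouse plus the 3 distinct sku values (GW3, YV1, QK7).
For example, row WH05 column GW3 takes qty=943 from the long row (WH05, GW3).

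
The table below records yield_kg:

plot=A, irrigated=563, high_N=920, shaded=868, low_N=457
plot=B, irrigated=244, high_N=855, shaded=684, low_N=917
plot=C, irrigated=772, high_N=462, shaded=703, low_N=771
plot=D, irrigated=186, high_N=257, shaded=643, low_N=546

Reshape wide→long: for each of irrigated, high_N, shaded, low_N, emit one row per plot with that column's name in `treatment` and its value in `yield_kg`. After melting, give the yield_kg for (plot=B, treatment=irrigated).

244

Unpivoting turns each (plot, wide-column) pair into one long row.
The wide cell at row B, column irrigated holds 244, so the long row (B, irrigated) has yield_kg=244.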